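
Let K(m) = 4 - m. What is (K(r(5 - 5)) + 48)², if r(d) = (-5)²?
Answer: 729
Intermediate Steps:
r(d) = 25
(K(r(5 - 5)) + 48)² = ((4 - 1*25) + 48)² = ((4 - 25) + 48)² = (-21 + 48)² = 27² = 729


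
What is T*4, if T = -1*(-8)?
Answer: 32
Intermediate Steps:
T = 8
T*4 = 8*4 = 32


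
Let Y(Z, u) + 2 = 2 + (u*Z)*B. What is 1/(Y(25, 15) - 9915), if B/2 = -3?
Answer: -1/12165 ≈ -8.2203e-5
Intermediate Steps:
B = -6 (B = 2*(-3) = -6)
Y(Z, u) = -6*Z*u (Y(Z, u) = -2 + (2 + (u*Z)*(-6)) = -2 + (2 + (Z*u)*(-6)) = -2 + (2 - 6*Z*u) = -6*Z*u)
1/(Y(25, 15) - 9915) = 1/(-6*25*15 - 9915) = 1/(-2250 - 9915) = 1/(-12165) = -1/12165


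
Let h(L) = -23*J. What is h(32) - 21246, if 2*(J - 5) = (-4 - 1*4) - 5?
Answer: -42423/2 ≈ -21212.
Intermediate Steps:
J = -3/2 (J = 5 + ((-4 - 1*4) - 5)/2 = 5 + ((-4 - 4) - 5)/2 = 5 + (-8 - 5)/2 = 5 + (1/2)*(-13) = 5 - 13/2 = -3/2 ≈ -1.5000)
h(L) = 69/2 (h(L) = -23*(-3/2) = 69/2)
h(32) - 21246 = 69/2 - 21246 = -42423/2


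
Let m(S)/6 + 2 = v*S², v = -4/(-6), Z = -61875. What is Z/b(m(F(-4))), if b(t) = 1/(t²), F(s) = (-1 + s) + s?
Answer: -6023160000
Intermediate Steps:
F(s) = -1 + 2*s
v = ⅔ (v = -4*(-⅙) = ⅔ ≈ 0.66667)
m(S) = -12 + 4*S² (m(S) = -12 + 6*(2*S²/3) = -12 + 4*S²)
b(t) = t⁻²
Z/b(m(F(-4))) = -61875*(-12 + 4*(-1 + 2*(-4))²)² = -61875*(-12 + 4*(-1 - 8)²)² = -61875*(-12 + 4*(-9)²)² = -61875*(-12 + 4*81)² = -61875*(-12 + 324)² = -61875/(312⁻²) = -61875/1/97344 = -61875*97344 = -6023160000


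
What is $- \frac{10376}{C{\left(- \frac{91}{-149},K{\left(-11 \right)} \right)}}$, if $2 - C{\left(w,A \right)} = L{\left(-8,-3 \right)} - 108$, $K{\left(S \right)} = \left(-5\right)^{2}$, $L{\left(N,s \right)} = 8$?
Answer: $- \frac{5188}{51} \approx -101.73$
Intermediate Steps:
$K{\left(S \right)} = 25$
$C{\left(w,A \right)} = 102$ ($C{\left(w,A \right)} = 2 - \left(8 - 108\right) = 2 - -100 = 2 + 100 = 102$)
$- \frac{10376}{C{\left(- \frac{91}{-149},K{\left(-11 \right)} \right)}} = - \frac{10376}{102} = \left(-10376\right) \frac{1}{102} = - \frac{5188}{51}$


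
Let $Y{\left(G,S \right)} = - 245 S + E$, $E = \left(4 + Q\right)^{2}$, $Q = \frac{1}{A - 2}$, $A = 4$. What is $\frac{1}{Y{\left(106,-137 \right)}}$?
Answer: $\frac{4}{134341} \approx 2.9775 \cdot 10^{-5}$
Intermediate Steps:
$Q = \frac{1}{2}$ ($Q = \frac{1}{4 - 2} = \frac{1}{2} \approx 0.5$)
$E = \frac{81}{4}$ ($E = \left(4 + \frac{1}{2}\right)^{2} = \left(\frac{9}{2}\right)^{2} = \frac{81}{4} \approx 20.25$)
$Y{\left(G,S \right)} = \frac{81}{4} - 245 S$ ($Y{\left(G,S \right)} = - 245 S + \frac{81}{4} = \frac{81}{4} - 245 S$)
$\frac{1}{Y{\left(106,-137 \right)}} = \frac{1}{\frac{81}{4} - -33565} = \frac{1}{\frac{81}{4} + 33565} = \frac{1}{\frac{134341}{4}} = \frac{4}{134341}$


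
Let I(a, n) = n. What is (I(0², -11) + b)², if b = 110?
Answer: 9801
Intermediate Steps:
(I(0², -11) + b)² = (-11 + 110)² = 99² = 9801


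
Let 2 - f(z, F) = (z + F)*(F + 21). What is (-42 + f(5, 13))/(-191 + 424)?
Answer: -652/233 ≈ -2.7983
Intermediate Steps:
f(z, F) = 2 - (21 + F)*(F + z) (f(z, F) = 2 - (z + F)*(F + 21) = 2 - (F + z)*(21 + F) = 2 - (21 + F)*(F + z))
(-42 + f(5, 13))/(-191 + 424) = (-42 + (2 - 1*13² - 21*13 - 21*5 - 1*13*5))/(-191 + 424) = (-42 + (2 - 1*169 - 273 - 105 - 65))/233 = (-42 + (2 - 169 - 273 - 105 - 65))*(1/233) = (-42 - 610)*(1/233) = -652*1/233 = -652/233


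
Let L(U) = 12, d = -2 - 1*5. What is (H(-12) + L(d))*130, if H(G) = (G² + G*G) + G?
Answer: 37440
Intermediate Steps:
d = -7 (d = -2 - 5 = -7)
H(G) = G + 2*G² (H(G) = (G² + G²) + G = 2*G² + G = G + 2*G²)
(H(-12) + L(d))*130 = (-12*(1 + 2*(-12)) + 12)*130 = (-12*(1 - 24) + 12)*130 = (-12*(-23) + 12)*130 = (276 + 12)*130 = 288*130 = 37440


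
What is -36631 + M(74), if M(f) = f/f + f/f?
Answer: -36629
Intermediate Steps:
M(f) = 2 (M(f) = 1 + 1 = 2)
-36631 + M(74) = -36631 + 2 = -36629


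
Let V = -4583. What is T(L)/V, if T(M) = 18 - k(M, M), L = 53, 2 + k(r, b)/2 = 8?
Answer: -6/4583 ≈ -0.0013092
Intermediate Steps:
k(r, b) = 12 (k(r, b) = -4 + 2*8 = -4 + 16 = 12)
T(M) = 6 (T(M) = 18 - 1*12 = 18 - 12 = 6)
T(L)/V = 6/(-4583) = 6*(-1/4583) = -6/4583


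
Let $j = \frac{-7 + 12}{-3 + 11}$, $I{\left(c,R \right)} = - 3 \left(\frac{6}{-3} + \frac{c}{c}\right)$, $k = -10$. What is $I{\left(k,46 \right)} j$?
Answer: $\frac{15}{8} \approx 1.875$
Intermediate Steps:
$I{\left(c,R \right)} = 3$ ($I{\left(c,R \right)} = - 3 \left(6 \left(- \frac{1}{3}\right) + 1\right) = - 3 \left(-2 + 1\right) = \left(-3\right) \left(-1\right) = 3$)
$j = \frac{5}{8} \approx 0.625$
$I{\left(k,46 \right)} j = 3 \cdot \frac{5}{8} = \frac{15}{8}$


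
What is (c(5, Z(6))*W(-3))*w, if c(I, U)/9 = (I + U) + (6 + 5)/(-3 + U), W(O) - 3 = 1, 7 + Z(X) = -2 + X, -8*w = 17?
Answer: -51/4 ≈ -12.750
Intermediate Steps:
w = -17/8 (w = -⅛*17 = -17/8 ≈ -2.1250)
Z(X) = -9 + X (Z(X) = -7 + (-2 + X) = -9 + X)
W(O) = 4 (W(O) = 3 + 1 = 4)
c(I, U) = 9*I + 9*U + 99/(-3 + U) (c(I, U) = 9*((I + U) + (6 + 5)/(-3 + U)) = 9*((I + U) + 11/(-3 + U)) = 9*(I + U + 11/(-3 + U)) = 9*I + 9*U + 99/(-3 + U))
(c(5, Z(6))*W(-3))*w = ((9*(11 + (-9 + 6)² - 3*5 - 3*(-9 + 6) + 5*(-9 + 6))/(-3 + (-9 + 6)))*4)*(-17/8) = ((9*(11 + (-3)² - 15 - 3*(-3) + 5*(-3))/(-3 - 3))*4)*(-17/8) = ((9*(11 + 9 - 15 + 9 - 15)/(-6))*4)*(-17/8) = ((9*(-⅙)*(-1))*4)*(-17/8) = ((3/2)*4)*(-17/8) = 6*(-17/8) = -51/4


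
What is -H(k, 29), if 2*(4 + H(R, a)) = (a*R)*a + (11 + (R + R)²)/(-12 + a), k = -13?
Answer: 92655/17 ≈ 5450.3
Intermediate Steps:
H(R, a) = -4 + R*a²/2 + (11 + 4*R²)/(2*(-12 + a)) (H(R, a) = -4 + ((a*R)*a + (11 + (R + R)²)/(-12 + a))/2 = -4 + ((R*a)*a + (11 + (2*R)²)/(-12 + a))/2 = -4 + (R*a² + (11 + 4*R²)/(-12 + a))/2 = -4 + (R*a²/2 + (11 + 4*R²)/(2*(-12 + a))) = -4 + R*a²/2 + (11 + 4*R²)/(2*(-12 + a)))
-H(k, 29) = -(107 - 8*29 + 4*(-13)² - 13*29³ - 12*(-13)*29²)/(2*(-12 + 29)) = -(107 - 232 + 4*169 - 13*24389 - 12*(-13)*841)/(2*17) = -(107 - 232 + 676 - 317057 + 131196)/(2*17) = -(-185310)/(2*17) = -1*(-92655/17) = 92655/17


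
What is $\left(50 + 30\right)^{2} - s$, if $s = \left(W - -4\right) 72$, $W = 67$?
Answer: $1288$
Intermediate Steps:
$s = 5112$ ($s = \left(67 - -4\right) 72 = \left(67 + \left(-11 + 15\right)\right) 72 = \left(67 + 4\right) 72 = 71 \cdot 72 = 5112$)
$\left(50 + 30\right)^{2} - s = \left(50 + 30\right)^{2} - 5112 = 80^{2} - 5112 = 6400 - 5112 = 1288$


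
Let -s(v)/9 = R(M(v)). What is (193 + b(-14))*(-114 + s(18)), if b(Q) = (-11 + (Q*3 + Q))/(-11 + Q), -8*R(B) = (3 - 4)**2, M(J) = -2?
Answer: -1104369/50 ≈ -22087.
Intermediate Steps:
R(B) = -1/8 (R(B) = -(3 - 4)**2/8 = -1/8*(-1)**2 = -1/8*1 = -1/8)
s(v) = 9/8 (s(v) = -9*(-1/8) = 9/8)
b(Q) = (-11 + 4*Q)/(-11 + Q) (b(Q) = (-11 + (3*Q + Q))/(-11 + Q) = (-11 + 4*Q)/(-11 + Q))
(193 + b(-14))*(-114 + s(18)) = (193 + (-11 + 4*(-14))/(-11 - 14))*(-114 + 9/8) = (193 + (-11 - 56)/(-25))*(-903/8) = (193 - 1/25*(-67))*(-903/8) = (193 + 67/25)*(-903/8) = (4892/25)*(-903/8) = -1104369/50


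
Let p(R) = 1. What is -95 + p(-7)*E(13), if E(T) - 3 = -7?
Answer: -99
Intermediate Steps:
E(T) = -4 (E(T) = 3 - 7 = -4)
-95 + p(-7)*E(13) = -95 + 1*(-4) = -95 - 4 = -99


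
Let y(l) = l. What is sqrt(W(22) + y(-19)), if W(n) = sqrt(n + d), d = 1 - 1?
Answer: sqrt(-19 + sqrt(22)) ≈ 3.7828*I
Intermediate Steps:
d = 0
W(n) = sqrt(n) (W(n) = sqrt(n + 0) = sqrt(n))
sqrt(W(22) + y(-19)) = sqrt(sqrt(22) - 19) = sqrt(-19 + sqrt(22))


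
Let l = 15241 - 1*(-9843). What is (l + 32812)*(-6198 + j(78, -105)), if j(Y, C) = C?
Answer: -364918488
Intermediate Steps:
l = 25084 (l = 15241 + 9843 = 25084)
(l + 32812)*(-6198 + j(78, -105)) = (25084 + 32812)*(-6198 - 105) = 57896*(-6303) = -364918488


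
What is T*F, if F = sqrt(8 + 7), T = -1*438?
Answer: -438*sqrt(15) ≈ -1696.4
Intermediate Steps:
T = -438
F = sqrt(15) ≈ 3.8730
T*F = -438*sqrt(15)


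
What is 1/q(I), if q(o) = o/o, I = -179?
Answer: 1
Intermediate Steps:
q(o) = 1
1/q(I) = 1/1 = 1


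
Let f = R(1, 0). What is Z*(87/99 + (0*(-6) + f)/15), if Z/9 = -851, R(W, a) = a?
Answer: -74037/11 ≈ -6730.6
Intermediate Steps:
f = 0
Z = -7659 (Z = 9*(-851) = -7659)
Z*(87/99 + (0*(-6) + f)/15) = -7659*(87/99 + (0*(-6) + 0)/15) = -7659*(87*(1/99) + (0 + 0)*(1/15)) = -7659*(29/33 + 0*(1/15)) = -7659*(29/33 + 0) = -7659*29/33 = -74037/11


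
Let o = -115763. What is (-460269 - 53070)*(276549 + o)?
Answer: -82537724454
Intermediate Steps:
(-460269 - 53070)*(276549 + o) = (-460269 - 53070)*(276549 - 115763) = -513339*160786 = -82537724454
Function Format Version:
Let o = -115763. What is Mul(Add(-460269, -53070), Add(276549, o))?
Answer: -82537724454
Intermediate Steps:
Mul(Add(-460269, -53070), Add(276549, o)) = Mul(Add(-460269, -53070), Add(276549, -115763)) = Mul(-513339, 160786) = -82537724454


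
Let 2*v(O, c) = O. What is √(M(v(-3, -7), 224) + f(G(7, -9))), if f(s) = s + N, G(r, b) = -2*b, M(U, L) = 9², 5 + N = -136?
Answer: I*√42 ≈ 6.4807*I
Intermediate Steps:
N = -141 (N = -5 - 136 = -141)
v(O, c) = O/2
M(U, L) = 81
f(s) = -141 + s (f(s) = s - 141 = -141 + s)
√(M(v(-3, -7), 224) + f(G(7, -9))) = √(81 + (-141 - 2*(-9))) = √(81 + (-141 + 18)) = √(81 - 123) = √(-42) = I*√42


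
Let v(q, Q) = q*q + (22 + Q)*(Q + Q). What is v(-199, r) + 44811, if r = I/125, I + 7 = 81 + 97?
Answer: 1319936482/15625 ≈ 84476.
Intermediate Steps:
I = 171 (I = -7 + (81 + 97) = -7 + 178 = 171)
r = 171/125 ≈ 1.3680
v(q, Q) = q² + 2*Q*(22 + Q) (v(q, Q) = q² + (22 + Q)*(2*Q) = q² + 2*Q*(22 + Q))
v(-199, r) + 44811 = ((-199)² + 2*(171/125)² + 44*(171/125)) + 44811 = (39601 + 2*(29241/15625) + 7524/125) + 44811 = (39601 + 58482/15625 + 7524/125) + 44811 = 619764607/15625 + 44811 = 1319936482/15625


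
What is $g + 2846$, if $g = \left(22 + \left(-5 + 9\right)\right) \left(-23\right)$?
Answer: $2248$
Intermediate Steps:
$g = -598$ ($g = \left(22 + 4\right) \left(-23\right) = 26 \left(-23\right) = -598$)
$g + 2846 = -598 + 2846 = 2248$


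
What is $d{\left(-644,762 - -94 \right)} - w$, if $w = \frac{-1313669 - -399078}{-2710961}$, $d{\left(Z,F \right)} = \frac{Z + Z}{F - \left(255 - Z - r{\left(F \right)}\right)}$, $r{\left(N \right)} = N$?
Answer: $- \frac{4235280251}{2204011293} \approx -1.9216$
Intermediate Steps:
$d{\left(Z,F \right)} = \frac{2 Z}{-255 + Z + 2 F}$ ($d{\left(Z,F \right)} = \frac{Z + Z}{F - \left(255 - F - Z\right)} = \frac{2 Z}{F + \left(-255 + F + Z\right)} = \frac{2 Z}{-255 + Z + 2 F}$)
$w = \frac{914591}{2710961}$ ($w = \left(-1313669 + 399078\right) \left(- \frac{1}{2710961}\right) = \left(-914591\right) \left(- \frac{1}{2710961}\right) = \frac{914591}{2710961} \approx 0.33737$)
$d{\left(-644,762 - -94 \right)} - w = 2 \left(-644\right) \frac{1}{-255 - 644 + 2 \left(762 - -94\right)} - \frac{914591}{2710961} = 2 \left(-644\right) \frac{1}{-255 - 644 + 2 \left(762 + \left(104 - 10\right)\right)} - \frac{914591}{2710961} = 2 \left(-644\right) \frac{1}{-255 - 644 + 2 \left(762 + 94\right)} - \frac{914591}{2710961} = 2 \left(-644\right) \frac{1}{-255 - 644 + 2 \cdot 856} - \frac{914591}{2710961} = 2 \left(-644\right) \frac{1}{-255 - 644 + 1712} - \frac{914591}{2710961} = 2 \left(-644\right) \frac{1}{813} - \frac{914591}{2710961} = - \frac{1288}{813} - \frac{914591}{2710961} = - \frac{4235280251}{2204011293}$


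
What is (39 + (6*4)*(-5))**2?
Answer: 6561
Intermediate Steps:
(39 + (6*4)*(-5))**2 = (39 + 24*(-5))**2 = (39 - 120)**2 = (-81)**2 = 6561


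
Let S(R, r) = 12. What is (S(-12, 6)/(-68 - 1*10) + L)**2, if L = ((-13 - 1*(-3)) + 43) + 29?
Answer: 646416/169 ≈ 3824.9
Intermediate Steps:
L = 62 (L = ((-13 + 3) + 43) + 29 = (-10 + 43) + 29 = 33 + 29 = 62)
(S(-12, 6)/(-68 - 1*10) + L)**2 = (12/(-68 - 1*10) + 62)**2 = (12/(-68 - 10) + 62)**2 = (12/(-78) + 62)**2 = (12*(-1/78) + 62)**2 = (-2/13 + 62)**2 = (804/13)**2 = 646416/169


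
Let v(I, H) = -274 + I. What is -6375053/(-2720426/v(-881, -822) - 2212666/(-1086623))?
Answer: -8001007494501945/2958633090628 ≈ -2704.3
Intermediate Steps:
-6375053/(-2720426/v(-881, -822) - 2212666/(-1086623)) = -6375053/(-2720426/(-274 - 881) - 2212666/(-1086623)) = -6375053/(-2720426/(-1155) - 2212666*(-1/1086623)) = -6375053/(-2720426*(-1/1155) + 2212666/1086623) = -6375053/(2720426/1155 + 2212666/1086623) = -6375053/2958633090628/1255049565 = -6375053*1255049565/2958633090628 = -8001007494501945/2958633090628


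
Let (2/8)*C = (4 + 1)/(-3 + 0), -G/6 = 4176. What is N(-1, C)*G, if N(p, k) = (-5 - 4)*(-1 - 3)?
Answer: -902016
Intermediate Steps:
G = -25056 (G = -6*4176 = -25056)
C = -20/3 (C = 4*((4 + 1)/(-3 + 0)) = 4*(5/(-3)) = 4*(5*(-1/3)) = 4*(-5/3) = -20/3 ≈ -6.6667)
N(p, k) = 36 (N(p, k) = -9*(-4) = 36)
N(-1, C)*G = 36*(-25056) = -902016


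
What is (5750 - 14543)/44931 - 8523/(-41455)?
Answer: 6144366/620871535 ≈ 0.0098964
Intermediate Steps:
(5750 - 14543)/44931 - 8523/(-41455) = -8793*1/44931 - 8523*(-1/41455) = -2931/14977 + 8523/41455 = 6144366/620871535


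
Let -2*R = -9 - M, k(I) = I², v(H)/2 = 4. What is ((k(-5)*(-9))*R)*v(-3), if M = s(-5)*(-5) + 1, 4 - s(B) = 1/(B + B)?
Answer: 9450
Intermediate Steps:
v(H) = 8 (v(H) = 2*4 = 8)
s(B) = 4 - 1/(2*B) (s(B) = 4 - 1/(B + B) = 4 - 1/(2*B))
M = -39/2 (M = (4 - ½/(-5))*(-5) + 1 = (4 - ½*(-⅕))*(-5) + 1 = (4 + ⅒)*(-5) + 1 = (41/10)*(-5) + 1 = -41/2 + 1 = -39/2 ≈ -19.500)
R = -21/4 (R = -(-9 - 1*(-39/2))/2 = -(-9 + 39/2)/2 = -½*21/2 = -21/4 ≈ -5.2500)
((k(-5)*(-9))*R)*v(-3) = (((-5)²*(-9))*(-21/4))*8 = ((25*(-9))*(-21/4))*8 = -225*(-21/4)*8 = (4725/4)*8 = 9450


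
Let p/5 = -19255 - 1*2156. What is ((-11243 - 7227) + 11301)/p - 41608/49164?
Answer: -341823977/438604335 ≈ -0.77934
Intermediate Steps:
p = -107055 (p = 5*(-19255 - 1*2156) = 5*(-19255 - 2156) = 5*(-21411) = -107055)
((-11243 - 7227) + 11301)/p - 41608/49164 = ((-11243 - 7227) + 11301)/(-107055) - 41608/49164 = (-18470 + 11301)*(-1/107055) - 41608*1/49164 = -7169*(-1/107055) - 10402/12291 = 7169/107055 - 10402/12291 = -341823977/438604335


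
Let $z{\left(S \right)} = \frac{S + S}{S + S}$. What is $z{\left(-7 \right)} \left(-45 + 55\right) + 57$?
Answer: $67$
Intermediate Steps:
$z{\left(S \right)} = 1$ ($z{\left(S \right)} = \frac{2 S}{2 S} = 2 S \frac{1}{2 S} = 1$)
$z{\left(-7 \right)} \left(-45 + 55\right) + 57 = 1 \left(-45 + 55\right) + 57 = 1 \cdot 10 + 57 = 10 + 57 = 67$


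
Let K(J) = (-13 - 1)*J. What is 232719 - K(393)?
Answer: 238221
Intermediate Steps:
K(J) = -14*J
232719 - K(393) = 232719 - (-14)*393 = 232719 - 1*(-5502) = 232719 + 5502 = 238221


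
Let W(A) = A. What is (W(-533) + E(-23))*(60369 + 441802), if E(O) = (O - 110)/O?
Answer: -6089325546/23 ≈ -2.6475e+8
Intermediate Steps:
E(O) = (-110 + O)/O
(W(-533) + E(-23))*(60369 + 441802) = (-533 + (-110 - 23)/(-23))*(60369 + 441802) = (-533 - 1/23*(-133))*502171 = (-533 + 133/23)*502171 = -12126/23*502171 = -6089325546/23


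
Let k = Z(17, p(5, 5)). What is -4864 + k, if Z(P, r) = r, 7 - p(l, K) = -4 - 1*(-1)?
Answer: -4854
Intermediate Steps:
p(l, K) = 10 (p(l, K) = 7 - (-4 - 1*(-1)) = 7 - (-4 + 1) = 7 - 1*(-3) = 7 + 3 = 10)
k = 10
-4864 + k = -4864 + 10 = -4854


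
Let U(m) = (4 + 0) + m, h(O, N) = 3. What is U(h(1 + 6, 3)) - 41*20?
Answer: -813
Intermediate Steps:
U(m) = 4 + m
U(h(1 + 6, 3)) - 41*20 = (4 + 3) - 41*20 = 7 - 820 = -813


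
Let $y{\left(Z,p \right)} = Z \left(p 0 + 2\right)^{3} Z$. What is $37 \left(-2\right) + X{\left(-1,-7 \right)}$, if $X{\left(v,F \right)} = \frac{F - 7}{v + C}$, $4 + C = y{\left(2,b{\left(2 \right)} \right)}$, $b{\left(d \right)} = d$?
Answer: $- \frac{2012}{27} \approx -74.519$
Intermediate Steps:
$y{\left(Z,p \right)} = 8 Z^{2}$ ($y{\left(Z,p \right)} = Z \left(0 + 2\right)^{3} Z = Z 2^{3} Z = Z 8 Z = 8 Z Z = 8 Z^{2}$)
$C = 28$ ($C = -4 + 8 \cdot 2^{2} = -4 + 8 \cdot 4 = -4 + 32 = 28$)
$X{\left(v,F \right)} = \frac{-7 + F}{28 + v}$ ($X{\left(v,F \right)} = \frac{F - 7}{v + 28} = \frac{-7 + F}{28 + v}$)
$37 \left(-2\right) + X{\left(-1,-7 \right)} = 37 \left(-2\right) + \frac{-7 - 7}{28 - 1} = -74 + \frac{1}{27} \left(-14\right) = -74 - \frac{14}{27} = - \frac{2012}{27}$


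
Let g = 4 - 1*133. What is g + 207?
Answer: 78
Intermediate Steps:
g = -129 (g = 4 - 133 = -129)
g + 207 = -129 + 207 = 78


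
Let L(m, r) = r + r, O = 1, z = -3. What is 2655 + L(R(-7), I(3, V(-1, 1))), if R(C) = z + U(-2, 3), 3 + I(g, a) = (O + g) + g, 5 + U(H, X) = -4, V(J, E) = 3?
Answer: 2663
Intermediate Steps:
U(H, X) = -9 (U(H, X) = -5 - 4 = -9)
I(g, a) = -2 + 2*g (I(g, a) = -3 + ((1 + g) + g) = -3 + (1 + 2*g) = -2 + 2*g)
R(C) = -12 (R(C) = -3 - 9 = -12)
L(m, r) = 2*r
2655 + L(R(-7), I(3, V(-1, 1))) = 2655 + 2*(-2 + 2*3) = 2655 + 2*(-2 + 6) = 2655 + 2*4 = 2655 + 8 = 2663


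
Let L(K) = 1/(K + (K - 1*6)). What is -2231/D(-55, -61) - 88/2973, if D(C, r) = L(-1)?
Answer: 53062016/2973 ≈ 17848.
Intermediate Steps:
L(K) = 1/(-6 + 2*K) (L(K) = 1/(K + (K - 6)) = 1/(K + (-6 + K)) = 1/(-6 + 2*K))
D(C, r) = -1/8 (D(C, r) = 1/(2*(-3 - 1)) = (1/2)/(-4) = (1/2)*(-1/4) = -1/8)
-2231/D(-55, -61) - 88/2973 = -2231/(-1/8) - 88/2973 = -2231*(-8) - 88*1/2973 = 17848 - 88/2973 = 53062016/2973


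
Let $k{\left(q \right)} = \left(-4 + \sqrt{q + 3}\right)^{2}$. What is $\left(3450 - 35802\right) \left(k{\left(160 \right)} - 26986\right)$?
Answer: $867260064 + 258816 \sqrt{163} \approx 8.7056 \cdot 10^{8}$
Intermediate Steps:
$k{\left(q \right)} = \left(-4 + \sqrt{3 + q}\right)^{2}$
$\left(3450 - 35802\right) \left(k{\left(160 \right)} - 26986\right) = \left(3450 - 35802\right) \left(\left(-4 + \sqrt{3 + 160}\right)^{2} - 26986\right) = - 32352 \left(\left(-4 + \sqrt{163}\right)^{2} - 26986\right) = - 32352 \left(-26986 + \left(-4 + \sqrt{163}\right)^{2}\right) = 873051072 - 32352 \left(-4 + \sqrt{163}\right)^{2}$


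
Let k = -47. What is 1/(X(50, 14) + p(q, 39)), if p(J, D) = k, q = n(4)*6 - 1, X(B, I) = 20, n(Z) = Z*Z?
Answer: -1/27 ≈ -0.037037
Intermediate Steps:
n(Z) = Z**2
q = 95 (q = 4**2*6 - 1 = 16*6 - 1 = 96 - 1 = 95)
p(J, D) = -47
1/(X(50, 14) + p(q, 39)) = 1/(20 - 47) = 1/(-27) = -1/27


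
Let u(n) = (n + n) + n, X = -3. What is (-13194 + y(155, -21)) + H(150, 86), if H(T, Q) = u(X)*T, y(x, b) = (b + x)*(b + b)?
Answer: -20172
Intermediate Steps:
y(x, b) = 2*b*(b + x) (y(x, b) = (b + x)*(2*b) = 2*b*(b + x))
u(n) = 3*n (u(n) = 2*n + n = 3*n)
H(T, Q) = -9*T (H(T, Q) = (3*(-3))*T = -9*T)
(-13194 + y(155, -21)) + H(150, 86) = (-13194 + 2*(-21)*(-21 + 155)) - 9*150 = (-13194 + 2*(-21)*134) - 1350 = (-13194 - 5628) - 1350 = -18822 - 1350 = -20172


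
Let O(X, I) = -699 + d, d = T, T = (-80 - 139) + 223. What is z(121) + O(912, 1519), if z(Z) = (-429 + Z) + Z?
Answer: -882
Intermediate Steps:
T = 4 (T = -219 + 223 = 4)
d = 4
O(X, I) = -695 (O(X, I) = -699 + 4 = -695)
z(Z) = -429 + 2*Z
z(121) + O(912, 1519) = (-429 + 2*121) - 695 = (-429 + 242) - 695 = -187 - 695 = -882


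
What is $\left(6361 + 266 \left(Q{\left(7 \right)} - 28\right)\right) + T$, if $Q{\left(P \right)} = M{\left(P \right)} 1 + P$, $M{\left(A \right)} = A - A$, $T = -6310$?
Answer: $-5535$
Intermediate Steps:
$M{\left(A \right)} = 0$
$Q{\left(P \right)} = P$ ($Q{\left(P \right)} = 0 \cdot 1 + P = 0 + P = P$)
$\left(6361 + 266 \left(Q{\left(7 \right)} - 28\right)\right) + T = \left(6361 + 266 \left(7 - 28\right)\right) - 6310 = \left(6361 + 266 \left(-21\right)\right) - 6310 = \left(6361 - 5586\right) - 6310 = 775 - 6310 = -5535$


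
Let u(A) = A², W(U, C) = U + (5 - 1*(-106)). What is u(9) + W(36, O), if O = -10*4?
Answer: 228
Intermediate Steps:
O = -40
W(U, C) = 111 + U (W(U, C) = U + (5 + 106) = U + 111 = 111 + U)
u(9) + W(36, O) = 9² + (111 + 36) = 81 + 147 = 228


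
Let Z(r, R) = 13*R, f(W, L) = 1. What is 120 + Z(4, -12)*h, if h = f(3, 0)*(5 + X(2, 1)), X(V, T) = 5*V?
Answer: -2220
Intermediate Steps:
h = 15 (h = 1*(5 + 5*2) = 1*(5 + 10) = 1*15 = 15)
120 + Z(4, -12)*h = 120 + (13*(-12))*15 = 120 - 156*15 = 120 - 2340 = -2220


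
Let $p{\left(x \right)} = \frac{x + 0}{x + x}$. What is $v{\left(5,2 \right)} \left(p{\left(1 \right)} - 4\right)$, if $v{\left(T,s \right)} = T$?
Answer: $- \frac{35}{2} \approx -17.5$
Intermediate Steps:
$p{\left(x \right)} = \frac{1}{2}$ ($p{\left(x \right)} = \frac{x}{2 x} = x \frac{1}{2 x} = \frac{1}{2}$)
$v{\left(5,2 \right)} \left(p{\left(1 \right)} - 4\right) = 5 \left(\frac{1}{2} - 4\right) = 5 \left(- \frac{7}{2}\right) = - \frac{35}{2}$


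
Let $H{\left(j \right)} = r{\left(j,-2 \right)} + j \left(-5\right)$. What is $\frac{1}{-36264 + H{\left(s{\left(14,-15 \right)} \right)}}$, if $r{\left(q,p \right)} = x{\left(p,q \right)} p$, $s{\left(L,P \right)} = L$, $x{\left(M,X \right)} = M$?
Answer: $- \frac{1}{36330} \approx -2.7525 \cdot 10^{-5}$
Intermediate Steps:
$r{\left(q,p \right)} = p^{2}$ ($r{\left(q,p \right)} = p p = p^{2}$)
$H{\left(j \right)} = 4 - 5 j$ ($H{\left(j \right)} = \left(-2\right)^{2} + j \left(-5\right) = 4 - 5 j$)
$\frac{1}{-36264 + H{\left(s{\left(14,-15 \right)} \right)}} = \frac{1}{-36264 + \left(4 - 70\right)} = \frac{1}{-36264 - 66} = \frac{1}{-36330} = - \frac{1}{36330}$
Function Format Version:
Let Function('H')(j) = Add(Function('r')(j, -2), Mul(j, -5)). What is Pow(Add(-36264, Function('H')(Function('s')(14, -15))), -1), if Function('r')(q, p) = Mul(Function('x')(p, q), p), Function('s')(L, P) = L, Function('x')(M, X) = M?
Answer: Rational(-1, 36330) ≈ -2.7525e-5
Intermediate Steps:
Function('r')(q, p) = Pow(p, 2) (Function('r')(q, p) = Mul(p, p) = Pow(p, 2))
Function('H')(j) = Add(4, Mul(-5, j)) (Function('H')(j) = Add(Pow(-2, 2), Mul(j, -5)) = Add(4, Mul(-5, j)))
Pow(Add(-36264, Function('H')(Function('s')(14, -15))), -1) = Pow(Add(-36264, Add(4, Mul(-5, 14))), -1) = Pow(Add(-36264, Add(4, -70)), -1) = Pow(Add(-36264, -66), -1) = Pow(-36330, -1) = Rational(-1, 36330)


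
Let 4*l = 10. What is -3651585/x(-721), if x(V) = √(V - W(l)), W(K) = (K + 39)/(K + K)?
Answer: 1217195*I*√72930/2431 ≈ 1.3522e+5*I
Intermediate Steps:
l = 5/2 (l = (¼)*10 = 5/2 ≈ 2.5000)
W(K) = (39 + K)/(2*K) (W(K) = (39 + K)/((2*K)) = (39 + K)*(1/(2*K)) = (39 + K)/(2*K))
x(V) = √(-83/10 + V) (x(V) = √(V - (39 + 5/2)/(2*5/2)) = √(V - 2*83/(2*5*2)) = √(V - 1*83/10) = √(V - 83/10) = √(-83/10 + V))
-3651585/x(-721) = -3651585*10/√(-830 + 100*(-721)) = -3651585*10/√(-830 - 72100) = -3651585*(-I*√72930/7293) = -(-1217195)*I*√72930/2431 = 1217195*I*√72930/2431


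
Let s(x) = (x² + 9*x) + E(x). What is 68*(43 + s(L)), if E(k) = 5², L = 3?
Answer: 7072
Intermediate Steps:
E(k) = 25
s(x) = 25 + x² + 9*x (s(x) = (x² + 9*x) + 25 = 25 + x² + 9*x)
68*(43 + s(L)) = 68*(43 + (25 + 3² + 9*3)) = 68*(43 + (25 + 9 + 27)) = 68*(43 + 61) = 68*104 = 7072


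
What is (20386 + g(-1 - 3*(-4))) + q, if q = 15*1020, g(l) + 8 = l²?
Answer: 35799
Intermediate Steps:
g(l) = -8 + l²
q = 15300
(20386 + g(-1 - 3*(-4))) + q = (20386 + (-8 + (-1 - 3*(-4))²)) + 15300 = (20386 + (-8 + (-1 + 12)²)) + 15300 = (20386 + (-8 + 11²)) + 15300 = (20386 + (-8 + 121)) + 15300 = (20386 + 113) + 15300 = 20499 + 15300 = 35799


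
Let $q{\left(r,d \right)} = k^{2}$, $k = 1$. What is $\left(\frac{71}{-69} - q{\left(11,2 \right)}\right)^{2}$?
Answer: $\frac{19600}{4761} \approx 4.1168$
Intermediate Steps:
$q{\left(r,d \right)} = 1$ ($q{\left(r,d \right)} = 1^{2} = 1$)
$\left(\frac{71}{-69} - q{\left(11,2 \right)}\right)^{2} = \left(\frac{71}{-69} - 1\right)^{2} = \left(71 \left(- \frac{1}{69}\right) - 1\right)^{2} = \left(- \frac{71}{69} - 1\right)^{2} = \left(- \frac{140}{69}\right)^{2} = \frac{19600}{4761}$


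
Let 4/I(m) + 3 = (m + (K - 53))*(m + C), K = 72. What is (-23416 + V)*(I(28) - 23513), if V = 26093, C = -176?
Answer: -438029401367/6959 ≈ -6.2944e+7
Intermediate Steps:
I(m) = 4/(-3 + (-176 + m)*(19 + m)) (I(m) = 4/(-3 + (m + (72 - 53))*(m - 176)) = 4/(-3 + (m + 19)*(-176 + m)) = 4/(-3 + (19 + m)*(-176 + m)) = 4/(-3 + (-176 + m)*(19 + m)))
(-23416 + V)*(I(28) - 23513) = (-23416 + 26093)*(4/(-3347 + 28**2 - 157*28) - 23513) = 2677*(4/(-3347 + 784 - 4396) - 23513) = 2677*(4/(-6959) - 23513) = 2677*(4*(-1/6959) - 23513) = 2677*(-4/6959 - 23513) = 2677*(-163626971/6959) = -438029401367/6959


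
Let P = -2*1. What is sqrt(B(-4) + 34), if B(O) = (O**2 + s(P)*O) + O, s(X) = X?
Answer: 3*sqrt(6) ≈ 7.3485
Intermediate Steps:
P = -2
B(O) = O**2 - O (B(O) = (O**2 - 2*O) + O = O**2 - O)
sqrt(B(-4) + 34) = sqrt(-4*(-1 - 4) + 34) = sqrt(-4*(-5) + 34) = sqrt(20 + 34) = sqrt(54) = 3*sqrt(6)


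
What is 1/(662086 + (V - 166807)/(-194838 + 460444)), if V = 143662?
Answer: 265606/175853990971 ≈ 1.5104e-6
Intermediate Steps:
1/(662086 + (V - 166807)/(-194838 + 460444)) = 1/(662086 + (143662 - 166807)/(-194838 + 460444)) = 1/(662086 - 23145/265606) = 1/(175853990971/265606) = 265606/175853990971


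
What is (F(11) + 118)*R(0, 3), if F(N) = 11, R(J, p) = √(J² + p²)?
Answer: 387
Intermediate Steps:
(F(11) + 118)*R(0, 3) = (11 + 118)*√(0² + 3²) = 129*√(0 + 9) = 129*√9 = 129*3 = 387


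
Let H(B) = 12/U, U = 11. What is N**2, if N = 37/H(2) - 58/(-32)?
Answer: 2941225/2304 ≈ 1276.6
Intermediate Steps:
H(B) = 12/11
N = 1715/48 (N = 37/(12/11) - 58/(-32) = 37*(11/12) - 58*(-1/32) = 407/12 + 29/16 = 1715/48 ≈ 35.729)
N**2 = (1715/48)**2 = 2941225/2304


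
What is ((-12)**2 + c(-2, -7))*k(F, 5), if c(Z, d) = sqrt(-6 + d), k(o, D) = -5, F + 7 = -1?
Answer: -720 - 5*I*sqrt(13) ≈ -720.0 - 18.028*I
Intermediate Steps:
F = -8 (F = -7 - 1 = -8)
((-12)**2 + c(-2, -7))*k(F, 5) = ((-12)**2 + sqrt(-6 - 7))*(-5) = (144 + sqrt(-13))*(-5) = (144 + I*sqrt(13))*(-5) = -720 - 5*I*sqrt(13)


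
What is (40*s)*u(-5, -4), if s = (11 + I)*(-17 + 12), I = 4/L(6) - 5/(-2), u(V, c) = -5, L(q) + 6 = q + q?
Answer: 42500/3 ≈ 14167.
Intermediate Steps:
L(q) = -6 + 2*q (L(q) = -6 + (q + q) = -6 + 2*q)
I = 19/6 (I = 4/(-6 + 2*6) - 5/(-2) = 4/(-6 + 12) - 5*(-½) = 4/6 + 5/2 = 4*(⅙) + 5/2 = ⅔ + 5/2 = 19/6 ≈ 3.1667)
s = -425/6 (s = (11 + 19/6)*(-17 + 12) = (85/6)*(-5) = -425/6 ≈ -70.833)
(40*s)*u(-5, -4) = (40*(-425/6))*(-5) = -8500/3*(-5) = 42500/3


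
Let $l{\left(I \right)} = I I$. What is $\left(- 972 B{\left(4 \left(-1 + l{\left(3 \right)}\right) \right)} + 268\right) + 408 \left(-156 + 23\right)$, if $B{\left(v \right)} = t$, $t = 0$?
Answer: $-53996$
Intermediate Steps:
$l{\left(I \right)} = I^{2}$
$B{\left(v \right)} = 0$
$\left(- 972 B{\left(4 \left(-1 + l{\left(3 \right)}\right) \right)} + 268\right) + 408 \left(-156 + 23\right) = \left(\left(-972\right) 0 + 268\right) + 408 \left(-156 + 23\right) = \left(0 + 268\right) + 408 \left(-133\right) = 268 - 54264 = -53996$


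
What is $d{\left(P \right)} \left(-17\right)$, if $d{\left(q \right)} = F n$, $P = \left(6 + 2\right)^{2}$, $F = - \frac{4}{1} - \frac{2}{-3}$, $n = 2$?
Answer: $\frac{340}{3} \approx 113.33$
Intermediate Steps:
$F = - \frac{10}{3}$ ($F = \left(-4\right) 1 - - \frac{2}{3} = -4 + \frac{2}{3} = - \frac{10}{3} \approx -3.3333$)
$P = 64$ ($P = 8^{2} = 64$)
$d{\left(q \right)} = - \frac{20}{3}$ ($d{\left(q \right)} = \left(- \frac{10}{3}\right) 2 = - \frac{20}{3}$)
$d{\left(P \right)} \left(-17\right) = \left(- \frac{20}{3}\right) \left(-17\right) = \frac{340}{3}$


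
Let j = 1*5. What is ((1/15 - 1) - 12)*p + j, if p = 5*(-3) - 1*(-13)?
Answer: 463/15 ≈ 30.867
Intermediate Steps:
j = 5
p = -2 (p = -15 + 13 = -2)
((1/15 - 1) - 12)*p + j = ((1/15 - 1) - 12)*(-2) + 5 = (-14/15 - 12)*(-2) + 5 = -194/15*(-2) + 5 = 388/15 + 5 = 463/15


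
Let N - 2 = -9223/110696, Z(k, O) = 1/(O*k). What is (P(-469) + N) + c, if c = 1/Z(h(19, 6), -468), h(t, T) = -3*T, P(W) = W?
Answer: 880798849/110696 ≈ 7956.9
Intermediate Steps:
Z(k, O) = 1/(O*k)
N = 212169/110696 (N = 2 - 9223/110696 = 212169/110696 ≈ 1.9167)
c = 8424 (c = 1/(1/((-468)*((-3*6)))) = 1/(-1/468/(-18)) = 1/(-1/468*(-1/18)) = 1/(1/8424) = 8424)
(P(-469) + N) + c = (-469 + 212169/110696) + 8424 = -51704255/110696 + 8424 = 880798849/110696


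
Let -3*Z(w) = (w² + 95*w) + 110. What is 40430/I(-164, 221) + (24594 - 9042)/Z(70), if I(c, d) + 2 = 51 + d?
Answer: 11470417/78705 ≈ 145.74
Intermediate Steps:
I(c, d) = 49 + d (I(c, d) = -2 + (51 + d) = 49 + d)
Z(w) = -110/3 - 95*w/3 - w²/3 (Z(w) = -((w² + 95*w) + 110)/3 = -(110 + w² + 95*w)/3 = -110/3 - 95*w/3 - w²/3)
40430/I(-164, 221) + (24594 - 9042)/Z(70) = 40430/(49 + 221) + (24594 - 9042)/(-110/3 - 95/3*70 - ⅓*70²) = 40430/270 + 15552/(-110/3 - 6650/3 - ⅓*4900) = 40430*(1/270) + 15552/(-110/3 - 6650/3 - 4900/3) = 4043/27 + 15552/(-11660/3) = 4043/27 + 15552*(-3/11660) = 4043/27 - 11664/2915 = 11470417/78705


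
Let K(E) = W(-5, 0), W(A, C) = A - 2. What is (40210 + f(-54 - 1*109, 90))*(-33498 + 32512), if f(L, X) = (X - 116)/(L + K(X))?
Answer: -198236054/5 ≈ -3.9647e+7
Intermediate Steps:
W(A, C) = -2 + A
K(E) = -7 (K(E) = -2 - 5 = -7)
f(L, X) = (-116 + X)/(-7 + L) (f(L, X) = (X - 116)/(L - 7) = (-116 + X)/(-7 + L))
(40210 + f(-54 - 1*109, 90))*(-33498 + 32512) = (40210 + (-116 + 90)/(-7 + (-54 - 1*109)))*(-33498 + 32512) = (40210 - 26/(-7 + (-54 - 109)))*(-986) = (40210 - 26/(-7 - 163))*(-986) = (40210 - 26/(-170))*(-986) = (40210 - 1/170*(-26))*(-986) = (40210 + 13/85)*(-986) = (3417863/85)*(-986) = -198236054/5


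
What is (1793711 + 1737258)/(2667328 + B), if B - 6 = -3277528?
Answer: -271613/46938 ≈ -5.7866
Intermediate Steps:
B = -3277522 (B = 6 - 3277528 = -3277522)
(1793711 + 1737258)/(2667328 + B) = (1793711 + 1737258)/(2667328 - 3277522) = 3530969/(-610194) = 3530969*(-1/610194) = -271613/46938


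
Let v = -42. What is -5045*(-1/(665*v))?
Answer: -1009/5586 ≈ -0.18063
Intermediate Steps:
-5045*(-1/(665*v)) = -5045/(-42*19*(-35)) = -5045/((-798*(-35))) = -5045/27930 = -5045*1/27930 = -1009/5586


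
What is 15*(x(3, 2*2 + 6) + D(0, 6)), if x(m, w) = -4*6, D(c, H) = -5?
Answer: -435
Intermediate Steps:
x(m, w) = -24
15*(x(3, 2*2 + 6) + D(0, 6)) = 15*(-24 - 5) = 15*(-29) = -435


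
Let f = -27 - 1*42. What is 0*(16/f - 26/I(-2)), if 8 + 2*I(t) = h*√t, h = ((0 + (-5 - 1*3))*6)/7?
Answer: 0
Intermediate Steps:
f = -69 (f = -27 - 42 = -69)
h = -48/7 (h = ((0 + (-5 - 3))*6)*(⅐) = ((0 - 8)*6)*(⅐) = -8*6*(⅐) = -48*⅐ = -48/7 ≈ -6.8571)
I(t) = -4 - 24*√t/7 (I(t) = -4 + (-48*√t/7)/2 = -4 - 24*√t/7)
0*(16/f - 26/I(-2)) = 0*(16/(-69) - 26/(-4 - 24*I*√2/7)) = 0*(16*(-1/69) - 26/(-4 - 24*I*√2/7)) = 0*(-16/69 - 26/(-4 - 24*I*√2/7)) = 0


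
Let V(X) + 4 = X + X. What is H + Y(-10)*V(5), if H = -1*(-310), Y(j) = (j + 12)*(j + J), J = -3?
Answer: 154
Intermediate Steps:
Y(j) = (-3 + j)*(12 + j) (Y(j) = (j + 12)*(j - 3) = (12 + j)*(-3 + j) = (-3 + j)*(12 + j))
V(X) = -4 + 2*X (V(X) = -4 + (X + X) = -4 + 2*X)
H = 310
H + Y(-10)*V(5) = 310 + (-36 + (-10)² + 9*(-10))*(-4 + 2*5) = 310 + (-36 + 100 - 90)*(-4 + 10) = 310 - 26*6 = 310 - 156 = 154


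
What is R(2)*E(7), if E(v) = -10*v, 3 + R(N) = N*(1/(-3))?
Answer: 770/3 ≈ 256.67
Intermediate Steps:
R(N) = -3 - N/3 (R(N) = -3 + N*(1/(-3)) = -3 + N*(1*(-⅓)) = -3 + N*(-⅓) = -3 - N/3)
R(2)*E(7) = (-3 - ⅓*2)*(-10*7) = (-3 - ⅔)*(-70) = -11/3*(-70) = 770/3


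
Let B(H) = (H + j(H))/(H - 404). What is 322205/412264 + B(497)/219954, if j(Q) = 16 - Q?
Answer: 3295471251617/4216578887304 ≈ 0.78155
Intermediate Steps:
B(H) = 16/(-404 + H) (B(H) = (H + (16 - H))/(H - 404) = 16/(-404 + H))
322205/412264 + B(497)/219954 = 322205/412264 + (16/(-404 + 497))/219954 = 322205*(1/412264) + (16/93)*(1/219954) = 322205/412264 + (16*(1/93))*(1/219954) = 322205/412264 + (16/93)*(1/219954) = 322205/412264 + 8/10227861 = 3295471251617/4216578887304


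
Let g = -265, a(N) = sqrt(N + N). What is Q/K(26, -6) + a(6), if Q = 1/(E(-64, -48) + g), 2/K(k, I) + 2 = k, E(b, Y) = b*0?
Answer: -12/265 + 2*sqrt(3) ≈ 3.4188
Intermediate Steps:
E(b, Y) = 0
K(k, I) = 2/(-2 + k)
a(N) = sqrt(2)*sqrt(N) (a(N) = sqrt(2*N) = sqrt(2)*sqrt(N))
Q = -1/265 (Q = 1/(0 - 265) = 1/(-265) = -1/265 ≈ -0.0037736)
Q/K(26, -6) + a(6) = -1/(265*(2/(-2 + 26))) + sqrt(2)*sqrt(6) = -1/(265*(2/24)) + 2*sqrt(3) = -1/(265*(2*(1/24))) + 2*sqrt(3) = -1/(265*1/12) + 2*sqrt(3) = -1/265*12 + 2*sqrt(3) = -12/265 + 2*sqrt(3)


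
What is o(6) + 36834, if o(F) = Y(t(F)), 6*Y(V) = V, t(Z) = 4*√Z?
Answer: 36834 + 2*√6/3 ≈ 36836.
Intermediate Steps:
Y(V) = V/6
o(F) = 2*√F/3 (o(F) = (4*√F)/6 = 2*√F/3)
o(6) + 36834 = 2*√6/3 + 36834 = 36834 + 2*√6/3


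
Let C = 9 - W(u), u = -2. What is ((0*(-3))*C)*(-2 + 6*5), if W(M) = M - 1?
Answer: 0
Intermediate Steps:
W(M) = -1 + M
C = 12 (C = 9 - (-1 - 2) = 9 - 1*(-3) = 9 + 3 = 12)
((0*(-3))*C)*(-2 + 6*5) = ((0*(-3))*12)*(-2 + 6*5) = (0*12)*(-2 + 30) = 0*28 = 0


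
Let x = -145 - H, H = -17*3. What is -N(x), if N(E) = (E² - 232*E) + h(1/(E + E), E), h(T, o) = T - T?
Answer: -30644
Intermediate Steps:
H = -51
h(T, o) = 0
x = -94 (x = -145 - 1*(-51) = -145 + 51 = -94)
N(E) = E² - 232*E (N(E) = (E² - 232*E) + 0 = E² - 232*E)
-N(x) = -(-94)*(-232 - 94) = -(-94)*(-326) = -1*30644 = -30644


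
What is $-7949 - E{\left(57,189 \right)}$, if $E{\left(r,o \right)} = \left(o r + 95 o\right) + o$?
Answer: $-36866$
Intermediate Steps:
$E{\left(r,o \right)} = 96 o + o r$ ($E{\left(r,o \right)} = \left(95 o + o r\right) + o = 96 o + o r$)
$-7949 - E{\left(57,189 \right)} = -7949 - 189 \left(96 + 57\right) = -7949 - 189 \cdot 153 = -7949 - 28917 = -36866$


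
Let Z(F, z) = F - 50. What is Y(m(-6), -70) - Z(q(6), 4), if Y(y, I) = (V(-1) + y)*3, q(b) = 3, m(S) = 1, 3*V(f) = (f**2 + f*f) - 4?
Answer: 48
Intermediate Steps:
V(f) = -4/3 + 2*f**2/3 (V(f) = ((f**2 + f*f) - 4)/3 = ((f**2 + f**2) - 4)/3 = (2*f**2 - 4)/3 = (-4 + 2*f**2)/3 = -4/3 + 2*f**2/3)
Y(y, I) = -2 + 3*y (Y(y, I) = ((-4/3 + (2/3)*(-1)**2) + y)*3 = ((-4/3 + (2/3)*1) + y)*3 = ((-4/3 + 2/3) + y)*3 = (-2/3 + y)*3 = -2 + 3*y)
Z(F, z) = -50 + F
Y(m(-6), -70) - Z(q(6), 4) = (-2 + 3*1) - (-50 + 3) = (-2 + 3) - 1*(-47) = 1 + 47 = 48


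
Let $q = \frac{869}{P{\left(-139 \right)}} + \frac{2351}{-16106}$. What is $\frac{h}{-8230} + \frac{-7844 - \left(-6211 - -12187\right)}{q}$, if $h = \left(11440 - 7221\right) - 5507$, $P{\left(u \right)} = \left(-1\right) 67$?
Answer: $\frac{61376890306964}{58242191565} \approx 1053.8$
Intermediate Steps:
$P{\left(u \right)} = -67$
$h = -1288$ ($h = 4219 - 5507 = -1288$)
$q = - \frac{14153631}{1079102}$ ($q = \frac{869}{-67} + \frac{2351}{-16106} = 869 \left(- \frac{1}{67}\right) + 2351 \left(- \frac{1}{16106}\right) = - \frac{869}{67} - \frac{2351}{16106} = - \frac{14153631}{1079102} \approx -13.116$)
$\frac{h}{-8230} + \frac{-7844 - \left(-6211 - -12187\right)}{q} = - \frac{1288}{-8230} + \frac{-7844 - \left(-6211 - -12187\right)}{- \frac{14153631}{1079102}} = \left(-1288\right) \left(- \frac{1}{8230}\right) + \left(-7844 - \left(-6211 + 12187\right)\right) \left(- \frac{1079102}{14153631}\right) = \frac{644}{4115} + \left(-7844 - 5976\right) \left(- \frac{1079102}{14153631}\right) = \frac{644}{4115} - - \frac{14913189640}{14153631} = \frac{644}{4115} + \frac{14913189640}{14153631} = \frac{61376890306964}{58242191565}$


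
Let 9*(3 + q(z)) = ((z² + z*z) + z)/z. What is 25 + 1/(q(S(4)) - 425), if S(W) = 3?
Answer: 96116/3845 ≈ 24.998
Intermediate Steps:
q(z) = -3 + (z + 2*z²)/(9*z) (q(z) = -3 + (((z² + z*z) + z)/z)/9 = -3 + (((z² + z²) + z)/z)/9 = -3 + ((2*z² + z)/z)/9 = -3 + ((z + 2*z²)/z)/9 = -3 + (z + 2*z²)/(9*z))
25 + 1/(q(S(4)) - 425) = 25 + 1/((-26/9 + (2/9)*3) - 425) = 25 + 1/((-26/9 + ⅔) - 425) = 25 + 1/(-20/9 - 425) = 25 + 1/(-3845/9) = 25 - 9/3845 = 96116/3845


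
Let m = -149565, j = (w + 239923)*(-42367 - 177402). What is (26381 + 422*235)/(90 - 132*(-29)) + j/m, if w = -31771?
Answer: 1012706702387/3310710 ≈ 3.0589e+5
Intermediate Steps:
j = -45745356888 (j = (-31771 + 239923)*(-42367 - 177402) = 208152*(-219769) = -45745356888)
(26381 + 422*235)/(90 - 132*(-29)) + j/m = (26381 + 422*235)/(90 - 132*(-29)) - 45745356888/(-149565) = (26381 + 99170)/(90 + 3828) - 45745356888*(-1/149565) = 125551/3918 + 258448344/845 = 1012706702387/3310710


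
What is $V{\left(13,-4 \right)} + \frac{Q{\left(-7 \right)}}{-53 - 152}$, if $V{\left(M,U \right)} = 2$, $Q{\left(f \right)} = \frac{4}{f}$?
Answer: $\frac{2874}{1435} \approx 2.0028$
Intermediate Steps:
$V{\left(13,-4 \right)} + \frac{Q{\left(-7 \right)}}{-53 - 152} = 2 + \frac{4 \frac{1}{-7}}{-53 - 152} = 2 + \frac{4 \left(- \frac{1}{7}\right)}{-205} = 2 - - \frac{4}{1435} = 2 + \frac{4}{1435} = \frac{2874}{1435}$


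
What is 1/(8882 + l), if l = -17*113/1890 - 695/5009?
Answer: 9467010/84075046981 ≈ 0.00011260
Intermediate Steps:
l = -10935839/9467010 (l = -1921*1/1890 - 695*1/5009 = -1921/1890 - 695/5009 = -10935839/9467010 ≈ -1.1552)
1/(8882 + l) = 1/(8882 - 10935839/9467010) = 1/(84075046981/9467010) = 9467010/84075046981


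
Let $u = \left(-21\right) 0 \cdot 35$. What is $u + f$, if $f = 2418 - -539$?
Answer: $2957$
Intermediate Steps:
$f = 2957$ ($f = 2418 + 539 = 2957$)
$u = 0$ ($u = 0 \cdot 35 = 0$)
$u + f = 0 + 2957 = 2957$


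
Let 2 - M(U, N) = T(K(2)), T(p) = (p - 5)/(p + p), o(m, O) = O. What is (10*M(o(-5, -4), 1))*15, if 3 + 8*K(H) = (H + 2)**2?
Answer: 5925/13 ≈ 455.77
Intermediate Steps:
K(H) = -3/8 + (2 + H)**2/8 (K(H) = -3/8 + (H + 2)**2/8 = -3/8 + (2 + H)**2/8)
T(p) = (-5 + p)/(2*p) (T(p) = (-5 + p)/((2*p)) = (-5 + p)*(1/(2*p)) = (-5 + p)/(2*p))
M(U, N) = 79/26 (M(U, N) = 2 - (-5 + (-3/8 + (2 + 2)**2/8))/(2*(-3/8 + (2 + 2)**2/8)) = 2 - (-5 + (-3/8 + (1/8)*4**2))/(2*(-3/8 + (1/8)*4**2)) = 2 - (-5 + (-3/8 + (1/8)*16))/(2*(-3/8 + (1/8)*16)) = 2 - (-5 + (-3/8 + 2))/(2*(-3/8 + 2)) = 2 - (-5 + 13/8)/(2*13/8) = 2 - 8*(-27)/(2*13*8) = 2 - 1*(-27/26) = 2 + 27/26 = 79/26)
(10*M(o(-5, -4), 1))*15 = (10*(79/26))*15 = (395/13)*15 = 5925/13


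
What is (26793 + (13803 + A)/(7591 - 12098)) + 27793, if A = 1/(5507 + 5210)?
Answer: 2636438789382/48301519 ≈ 54583.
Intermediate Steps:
A = 1/10717 ≈ 9.3310e-5
(26793 + (13803 + A)/(7591 - 12098)) + 27793 = (26793 + (13803 + 1/10717)/(7591 - 12098)) + 27793 = (26793 + (147926752/10717)/(-4507)) + 27793 = (26793 + (147926752/10717)*(-1/4507)) + 27793 = (26793 - 147926752/48301519) + 27793 = 1293994671815/48301519 + 27793 = 2636438789382/48301519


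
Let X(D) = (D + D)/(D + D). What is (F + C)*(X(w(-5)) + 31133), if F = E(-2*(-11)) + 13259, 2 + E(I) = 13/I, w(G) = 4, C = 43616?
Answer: 19477726173/11 ≈ 1.7707e+9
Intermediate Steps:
X(D) = 1 (X(D) = (2*D)/((2*D)) = (2*D)*(1/(2*D)) = 1)
E(I) = -2 + 13/I
F = 291667/22 (F = (-2 + 13/((-2*(-11)))) + 13259 = (-2 + 13/22) + 13259 = -31/22 + 13259 = 291667/22 ≈ 13258.)
(F + C)*(X(w(-5)) + 31133) = (291667/22 + 43616)*(1 + 31133) = (1251219/22)*31134 = 19477726173/11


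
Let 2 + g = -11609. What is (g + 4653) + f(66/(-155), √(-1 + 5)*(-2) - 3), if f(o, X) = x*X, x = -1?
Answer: -6951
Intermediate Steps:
g = -11611 (g = -2 - 11609 = -11611)
f(o, X) = -X
(g + 4653) + f(66/(-155), √(-1 + 5)*(-2) - 3) = (-11611 + 4653) - (√(-1 + 5)*(-2) - 3) = -6958 - (√4*(-2) - 3) = -6958 - (2*(-2) - 3) = -6958 - (-4 - 3) = -6958 - 1*(-7) = -6958 + 7 = -6951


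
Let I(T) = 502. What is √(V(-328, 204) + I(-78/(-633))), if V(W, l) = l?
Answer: √706 ≈ 26.571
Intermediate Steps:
√(V(-328, 204) + I(-78/(-633))) = √(204 + 502) = √706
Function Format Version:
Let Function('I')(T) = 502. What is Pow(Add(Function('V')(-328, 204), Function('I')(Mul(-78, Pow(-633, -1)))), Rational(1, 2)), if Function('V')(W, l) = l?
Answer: Pow(706, Rational(1, 2)) ≈ 26.571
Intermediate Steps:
Pow(Add(Function('V')(-328, 204), Function('I')(Mul(-78, Pow(-633, -1)))), Rational(1, 2)) = Pow(Add(204, 502), Rational(1, 2)) = Pow(706, Rational(1, 2))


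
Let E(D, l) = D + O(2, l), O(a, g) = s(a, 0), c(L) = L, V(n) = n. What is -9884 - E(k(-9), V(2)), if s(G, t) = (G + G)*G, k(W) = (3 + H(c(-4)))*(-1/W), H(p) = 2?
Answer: -89033/9 ≈ -9892.6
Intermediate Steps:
k(W) = -5/W (k(W) = (3 + 2)*(-1/W) = 5*(-1/W) = -5/W)
s(G, t) = 2*G² (s(G, t) = (2*G)*G = 2*G²)
O(a, g) = 2*a²
E(D, l) = 8 + D (E(D, l) = D + 2*2² = D + 2*4 = D + 8 = 8 + D)
-9884 - E(k(-9), V(2)) = -9884 - (8 - 5/(-9)) = -9884 - (8 - 5*(-⅑)) = -9884 - (8 + 5/9) = -9884 - 1*77/9 = -9884 - 77/9 = -89033/9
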